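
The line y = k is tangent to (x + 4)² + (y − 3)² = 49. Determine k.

The line touches the circle iff its distance from (−4, 3) is 7:
|0·(−4) + 1·3 − k| / √1 = 7
|k − (3)| = 7, so k = 10 or k = −4.

k = −4 or k = 10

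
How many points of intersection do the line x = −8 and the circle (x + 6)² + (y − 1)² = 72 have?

Substituting the line into the circle gives y² − 2y − 67 = 0.
Δ = 4 − (−268) = 272.
Two real roots: the line is a secant.

2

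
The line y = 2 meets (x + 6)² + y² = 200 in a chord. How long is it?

Express y = 2 and substitute into the circle:
x² + 12x − 160 = 0
x = 8 or x = −20, giving (8, 2) and (−20, 2).
Chord length = distance between (8, 2) and (−20, 2) = √784 = 28.

28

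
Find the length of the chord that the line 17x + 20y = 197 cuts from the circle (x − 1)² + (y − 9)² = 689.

2√689

From the line, y = (197 − 17x)/20. Substituting:
689x² − 1378x − 274911 = 0  ⟹  x² − 2x − 399 = 0
x = 21 or x = −19, giving (21, −8) and (−19, 26).
|(21, −8) − (−19, 26)| = √((40)² + (−34)²) = 2√689.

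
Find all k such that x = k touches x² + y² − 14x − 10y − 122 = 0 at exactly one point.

For a tangent, require d(centre, line) = r = 14.
|1·7 + 0·5 − k| / √1 = 14
|k − (7)| = 14, so k = 21 or k = −7.

k = −7 or k = 21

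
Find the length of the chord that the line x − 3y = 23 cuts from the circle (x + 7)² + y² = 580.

14√10

Centre (−7, 0), r² = 580. Perpendicular distance d from centre to line = |−30| / √10 = 30/√10.
Chord = 2√(r² − d²) = 2·√(490) = 14√10.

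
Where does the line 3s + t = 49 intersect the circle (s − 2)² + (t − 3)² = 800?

Express t = −3s + 49 and substitute into the circle:
10s² − 280s + 1320 = 0  ⟹  s² − 28s + 132 = 0
s = 22 or s = 6, giving (22, −17) and (6, 31).

(6, 31) and (22, −17)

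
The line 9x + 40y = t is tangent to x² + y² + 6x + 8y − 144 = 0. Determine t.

The line touches the circle iff its distance from (−3, −4) is 13:
|9·(−3) + 40·(−4) − t| / √1681 = 13
|t − (−187)| = 13·41, so t = 346 or t = −720.

t = −720 or t = 346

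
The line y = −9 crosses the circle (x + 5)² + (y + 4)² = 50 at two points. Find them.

From the line, y = −9. Substituting:
x² + 10x = 0
x = 0 or x = −10, giving (0, −9) and (−10, −9).

(−10, −9) and (0, −9)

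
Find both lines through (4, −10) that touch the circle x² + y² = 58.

3x + 7y = −58 and 7x − 3y = 58

Let a tangent through (4, −10) have slope m. Its distance from (0, 0) must equal √58:
[m·(−4) − (10)]² = 58(m² + 1)
21m² − 40m − 21 = 0, so m = −3/7 or m = 7/3.
With m = −3/7: 3x + 7y = −58. With m = 7/3: 7x − 3y = 58.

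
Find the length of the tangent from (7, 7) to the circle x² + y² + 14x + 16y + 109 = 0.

The centre is (−7, −8) and r = 2. The square of the distance from P to the centre is 196 + 225 = 421.
By the tangent–radius right angle, tangent length = √(|PO|² − r²) = √417.

√417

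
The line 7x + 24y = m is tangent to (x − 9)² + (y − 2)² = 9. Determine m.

m = 36 or m = 186

Tangency holds when the distance from the centre (9, 2) to the line equals the radius 3:
|7·9 + 24·2 − m| / √625 = 3
|m − (111)| = 3·25, so m = 186 or m = 36.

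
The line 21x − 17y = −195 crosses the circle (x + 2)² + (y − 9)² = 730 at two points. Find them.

(−19, −12) and (15, 30)

Express y = (195 + 21x)/17 and substitute into the circle:
730x² + 2920x − 208050 = 0  ⟹  x² + 4x − 285 = 0
x = 15 or x = −19, giving (15, 30) and (−19, −12).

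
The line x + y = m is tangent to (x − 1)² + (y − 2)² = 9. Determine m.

The line touches the circle iff its distance from (1, 2) is 3:
|1·1 + 1·2 − m| / √2 = 3
|m − (3)| = 3√2.

m = 3 ± 3√2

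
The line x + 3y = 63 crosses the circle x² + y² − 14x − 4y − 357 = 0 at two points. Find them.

Substitute y = (63 − x)/3:
10x² − 240x = 0  ⟹  x² − 24x = 0
x = 24 or x = 0, giving (24, 13) and (0, 21).

(0, 21) and (24, 13)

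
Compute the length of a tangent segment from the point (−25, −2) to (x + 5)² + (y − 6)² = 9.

√455

The centre is (−5, 6) and r = 3. The square of the distance from P to the centre is 400 + 64 = 464.
Power of the point: PT² = |PO|² − r² = 455, so PT = √455.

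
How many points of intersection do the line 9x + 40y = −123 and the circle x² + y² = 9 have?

1

Substituting the line into the circle gives 1681x² + 2214x + 729 = 0.
Δ = 4901796 − 4901796 = 0.
A repeated root: the line is tangent.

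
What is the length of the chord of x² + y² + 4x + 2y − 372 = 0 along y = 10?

32

Express y = 10 and substitute into the circle:
x² + 4x − 252 = 0
x = 14 or x = −18, giving (14, 10) and (−18, 10).
Chord length = distance between (14, 10) and (−18, 10) = √1024 = 32.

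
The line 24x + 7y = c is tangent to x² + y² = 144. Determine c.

For a tangent, require d(centre, line) = r = 12.
|24·0 + 7·0 − c| / √625 = 12
|c| = 12·25, so c = 300 or c = −300.

c = −300 or c = 300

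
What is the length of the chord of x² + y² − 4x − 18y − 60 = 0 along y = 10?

Express y = 10 and substitute into the circle:
x² − 4x − 140 = 0
x = 14 or x = −10, giving (14, 10) and (−10, 10).
Chord length = distance between (14, 10) and (−10, 10) = √576 = 24.

24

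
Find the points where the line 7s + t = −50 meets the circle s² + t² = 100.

Express t = −7s − 50 and substitute into the circle:
50s² + 700s + 2400 = 0  ⟹  s² + 14s + 48 = 0
s = −6 or s = −8, giving (−6, −8) and (−8, 6).

(−8, 6) and (−6, −8)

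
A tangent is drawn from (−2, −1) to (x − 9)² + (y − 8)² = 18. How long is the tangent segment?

2√46

The centre is (9, 8) and r = 3√2. The square of the distance from P to the centre is 121 + 81 = 202.
Power of the point: PT² = |PO|² − r² = 184, so PT = 2√46.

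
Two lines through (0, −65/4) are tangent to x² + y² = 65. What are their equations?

Let a tangent through (0, −65/4) have slope m. Its distance from (0, 0) must equal √65:
(0m − (65/4))² = 65(m² + 1)
16m² − 49 = 0, so m = 7/4 or m = −7/4.
With m = 7/4: 7x − 4y = 65. With m = −7/4: 7x + 4y = −65.

7x − 4y = 65 and 7x + 4y = −65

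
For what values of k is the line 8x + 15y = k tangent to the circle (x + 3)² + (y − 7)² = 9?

k = 30 or k = 132

For a tangent, require d(centre, line) = r = 3.
|8·(−3) + 15·7 − k| / √289 = 3
|k − (81)| = 3·17, so k = 132 or k = 30.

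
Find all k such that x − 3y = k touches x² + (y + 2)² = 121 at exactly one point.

k = 6 ± 11√10

The line touches the circle iff its distance from (0, −2) is 11:
|1·0 − 3·(−2) − k| / √10 = 11
|k − (6)| = 11√10.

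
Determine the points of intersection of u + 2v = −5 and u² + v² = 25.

From the line, v = (−5 − u)/2. Substituting:
5u² + 10u − 75 = 0  ⟹  u² + 2u − 15 = 0
u = 3 or u = −5, giving (3, −4) and (−5, 0).

(−5, 0) and (3, −4)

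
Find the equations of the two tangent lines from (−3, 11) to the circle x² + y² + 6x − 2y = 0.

A line y − (11) = m(x − (−3)) is tangent when its distance from (−3, 1) is √10:
[m·(0) − (−10)]² = 10(m² + 1)
m² − 9 = 0, so m = −3 or m = 3.
Through (−3, 11) these give 3x + y = 2 and 3x − y = −20.

3x + y = 2 and 3x − y = −20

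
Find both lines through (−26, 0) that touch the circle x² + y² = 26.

Let a tangent through (−26, 0) have slope m. Its distance from (0, 0) must equal √26:
[m·(26) − (0)]² = 26(m² + 1)
25m² − 1 = 0, so m = 1/5 or m = −1/5.
Through (−26, 0) these give x − 5y = −26 and x + 5y = −26.

x − 5y = −26 and x + 5y = −26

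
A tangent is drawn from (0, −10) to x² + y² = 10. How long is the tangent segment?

With centre O = (0, 0), |OP|² = 100 and r² = 10.
The tangent meets the radius at right angles, so tangent² = |PO|² − r² = 100 − 10 = 90.

3√10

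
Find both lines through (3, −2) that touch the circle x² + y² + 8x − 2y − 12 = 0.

2x − 5y = 16 and 5x + 2y = 11

Write the tangent as mx − y + (−2 − m·(3)) = 0 and set its distance from the centre to √29:
[m·(−7) − (3)]² = 29(m² + 1)
10m² + 21m − 10 = 0, so m = 2/5 or m = −5/2.
Through (3, −2) these give 2x − 5y = 16 and 5x + 2y = 11.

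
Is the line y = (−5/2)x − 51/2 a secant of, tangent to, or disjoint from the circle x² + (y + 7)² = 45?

Substituting the line into the circle gives 29x² + 370x + 1189 = 0.
Discriminant = (370)² − 4·29·(1189) = −1024 < 0.
No real roots: the line does not meet the circle.

disjoint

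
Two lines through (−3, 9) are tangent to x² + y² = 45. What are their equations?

2x − y = −15 and x + 2y = 15

Write the tangent as mx − y + (9 − m·(−3)) = 0 and set its distance from the centre to 3√5:
[m·(3) − (−9)]² = 45(m² + 1)
2m² − 3m − 2 = 0, so m = 2 or m = −1/2.
With m = 2: 2x − y = −15. With m = −1/2: x + 2y = 15.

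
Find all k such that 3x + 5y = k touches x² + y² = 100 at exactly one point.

k = ±10√34

The line touches the circle iff its distance from (0, 0) is 10:
|3·0 + 5·0 − k| / √34 = 10
|k| = 10√34.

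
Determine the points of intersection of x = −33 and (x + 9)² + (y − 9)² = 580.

(−33, 7) and (−33, 11)

The line gives x = −33. Substituting into the circle:
y² − 18y + 77 = 0
y = 11 or y = 7, giving (−33, 11) and (−33, 7).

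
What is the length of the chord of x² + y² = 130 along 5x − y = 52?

2√26

Centre (0, 0), r² = 130. Perpendicular distance d from centre to line = |−52| / √26 = 52/√26.
Half the chord is √(r² − d²) = √(26), so the full chord is 2√26.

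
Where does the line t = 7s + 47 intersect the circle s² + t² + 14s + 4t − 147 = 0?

Express t = 7s + 47 and substitute into the circle:
50s² + 700s + 2250 = 0  ⟹  s² + 14s + 45 = 0
s = −5 or s = −9, giving (−5, 12) and (−9, −16).

(−9, −16) and (−5, 12)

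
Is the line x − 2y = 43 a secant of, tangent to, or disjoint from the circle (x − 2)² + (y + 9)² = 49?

disjoint

Substituting the line into the circle gives 5x² − 66x + 445 = 0.
Δ = 4356 − 8900 = −4544.
No real roots: the line does not meet the circle.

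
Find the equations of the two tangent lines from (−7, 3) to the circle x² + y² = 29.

2x − 5y = −29 and 5x + 2y = −29

A line y − (3) = m(x − (−7)) is tangent when its distance from (0, 0) is √29:
[m·(7) − (−3)]² = 29(m² + 1)
10m² + 21m − 10 = 0, so m = 2/5 or m = −5/2.
With m = 2/5: 2x − 5y = −29. With m = −5/2: 5x + 2y = −29.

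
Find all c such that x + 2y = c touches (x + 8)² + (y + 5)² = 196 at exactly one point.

The line touches the circle iff its distance from (−8, −5) is 14:
|1·(−8) + 2·(−5) − c| / √5 = 14
|c − (−18)| = 14√5.

c = −18 ± 14√5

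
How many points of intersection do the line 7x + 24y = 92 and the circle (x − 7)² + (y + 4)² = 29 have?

Centre (7, −4), r² = 29. Distance² from centre to line = (−139)²/625 = 19321/625.
Since d² > r², the line lies outside the circle.

0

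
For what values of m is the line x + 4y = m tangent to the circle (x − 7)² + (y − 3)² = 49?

Tangency holds when the distance from the centre (7, 3) to the line equals the radius 7:
|1·7 + 4·3 − m| / √17 = 7
|m − (19)| = 7√17.

m = 19 ± 7√17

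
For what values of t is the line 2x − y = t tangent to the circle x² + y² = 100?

The line touches the circle iff its distance from (0, 0) is 10:
|2·0 − 1·0 − t| / √5 = 10
|t| = 10√5.

t = ±10√5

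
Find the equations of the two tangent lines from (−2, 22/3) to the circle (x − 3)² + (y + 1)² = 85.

Write the tangent as mx − y + (22/3 − m·(−2)) = 0 and set its distance from the centre to √85:
(5m − (−25/3))² = 85(m² + 1)
54m² − 75m + 14 = 0, so m = 2/9 or m = 7/6.
With m = 2/9: 2x − 9y = −70. With m = 7/6: 7x − 6y = −58.

2x − 9y = −70 and 7x − 6y = −58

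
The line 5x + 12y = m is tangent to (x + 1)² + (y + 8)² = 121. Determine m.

m = −244 or m = 42

The line touches the circle iff its distance from (−1, −8) is 11:
|5·(−1) + 12·(−8) − m| / √169 = 11
|m − (−101)| = 11·13, so m = 42 or m = −244.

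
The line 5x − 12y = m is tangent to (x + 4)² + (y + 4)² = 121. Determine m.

m = −115 or m = 171

The line touches the circle iff its distance from (−4, −4) is 11:
|5·(−4) − 12·(−4) − m| / √169 = 11
|m − (28)| = 11·13, so m = 171 or m = −115.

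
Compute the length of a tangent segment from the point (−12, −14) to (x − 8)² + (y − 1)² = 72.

With centre O = (8, 1), |OP|² = 625 and r² = 72.
By the tangent–radius right angle, tangent length = √(|PO|² − r²) = √553.

√553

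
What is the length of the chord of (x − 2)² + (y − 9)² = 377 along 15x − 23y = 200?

Centre (2, 9), r² = 377. Perpendicular distance d from centre to line = |−377| / √754 = 377/√754.
Half the chord is √(r² − d²) = √(377/2), so the full chord is √754.

√754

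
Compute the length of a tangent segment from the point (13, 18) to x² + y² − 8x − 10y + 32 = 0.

√241

With centre O = (4, 5), |OP|² = 250 and r² = 9.
Power of the point: PT² = |PO|² − r² = 241, so PT = √241.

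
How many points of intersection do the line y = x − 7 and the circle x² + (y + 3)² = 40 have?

2

Centre (0, −3), r² = 40. Distance² from centre to line = (−4)²/2 = 8.
Since d² < r², the line cuts the circle twice.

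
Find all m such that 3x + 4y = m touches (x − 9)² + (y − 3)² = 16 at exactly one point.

m = 19 or m = 59

For a tangent, require d(centre, line) = r = 4.
|3·9 + 4·3 − m| / √25 = 4
|m − (39)| = 4·5, so m = 59 or m = 19.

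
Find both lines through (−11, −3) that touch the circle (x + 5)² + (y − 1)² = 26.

A line y − (−3) = m(x − (−11)) is tangent when its distance from (−5, 1) is √26:
[m·(6) − (4)]² = 26(m² + 1)
5m² − 24m − 5 = 0, so m = −1/5 or m = 5.
With m = −1/5: x + 5y = −26. With m = 5: 5x − y = −52.

x + 5y = −26 and 5x − y = −52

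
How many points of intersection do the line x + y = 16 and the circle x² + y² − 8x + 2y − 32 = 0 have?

d² = (1·4 + 1·(−1) − (16))²/2 = 169/2; r² = 49.
Since d² > r², the line lies outside the circle.

0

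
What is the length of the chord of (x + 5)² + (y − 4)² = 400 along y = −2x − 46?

8√5

The distance from (−5, 4) to the line is 40/√5, and r² = 400.
Chord = 2√(r² − d²) = 2·√(80) = 8√5.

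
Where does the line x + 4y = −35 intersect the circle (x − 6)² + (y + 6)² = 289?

(−11, −6) and (21, −14)

Express y = (−35 − x)/4 and substitute into the circle:
17x² − 170x − 3927 = 0  ⟹  x² − 10x − 231 = 0
x = 21 or x = −11, giving (21, −14) and (−11, −6).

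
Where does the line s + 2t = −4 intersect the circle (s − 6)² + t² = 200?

(−8, 2) and (16, −10)

Substitute t = (−4 − s)/2:
5s² − 40s − 640 = 0  ⟹  s² − 8s − 128 = 0
s = 16 or s = −8, giving (16, −10) and (−8, 2).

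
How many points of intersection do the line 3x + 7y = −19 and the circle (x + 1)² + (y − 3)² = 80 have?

Centre (−1, 3), r² = 80. Distance² from centre to line = (37)²/58 = 1369/58.
Since d² < r², the line cuts the circle twice.

2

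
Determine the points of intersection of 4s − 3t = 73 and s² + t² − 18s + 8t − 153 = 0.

(4, −19) and (22, 5)

Substitute t = (−73 + 4s)/3:
25s² − 650s + 2200 = 0  ⟹  s² − 26s + 88 = 0
s = 22 or s = 4, giving (22, 5) and (4, −19).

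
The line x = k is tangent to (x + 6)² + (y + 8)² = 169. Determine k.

For a tangent, require d(centre, line) = r = 13.
|1·(−6) + 0·(−8) − k| / √1 = 13
|k − (−6)| = 13, so k = 7 or k = −19.

k = −19 or k = 7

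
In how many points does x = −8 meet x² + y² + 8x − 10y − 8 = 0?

Substituting the line into the circle gives y² − 10y − 8 = 0.
Discriminant = (−10)² − 4·1·(−8) = 132 > 0.
Two real roots: the line is a secant.

2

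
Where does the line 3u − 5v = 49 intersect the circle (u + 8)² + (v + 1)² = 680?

(−22, −23) and (18, 1)

Express v = (−49 + 3u)/5 and substitute into the circle:
34u² + 136u − 13464 = 0  ⟹  u² + 4u − 396 = 0
u = 18 or u = −22, giving (18, 1) and (−22, −23).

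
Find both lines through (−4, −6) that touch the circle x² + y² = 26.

5x + y = −26 and x − 5y = 26

Let a tangent through (−4, −6) have slope m. Its distance from (0, 0) must equal √26:
[m·(4) − (6)]² = 26(m² + 1)
5m² + 24m − 5 = 0, so m = −5 or m = 1/5.
With m = −5: 5x + y = −26. With m = 1/5: x − 5y = 26.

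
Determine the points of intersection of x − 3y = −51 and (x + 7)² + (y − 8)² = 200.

From the line, y = (51 + x)/3. Substituting:
10x² + 180x − 630 = 0  ⟹  x² + 18x − 63 = 0
x = 3 or x = −21, giving (3, 18) and (−21, 10).

(−21, 10) and (3, 18)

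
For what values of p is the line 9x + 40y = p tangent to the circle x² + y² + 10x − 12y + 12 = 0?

p = −92 or p = 482

For a tangent, require d(centre, line) = r = 7.
|9·(−5) + 40·6 − p| / √1681 = 7
|p − (195)| = 7·41, so p = 482 or p = −92.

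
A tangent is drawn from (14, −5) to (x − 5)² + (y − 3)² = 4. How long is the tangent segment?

The centre is (5, 3) and r = 2. The square of the distance from P to the centre is 81 + 64 = 145.
Power of the point: PT² = |PO|² − r² = 141, so PT = √141.

√141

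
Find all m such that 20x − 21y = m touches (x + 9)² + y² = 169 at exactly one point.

Tangency holds when the distance from the centre (−9, 0) to the line equals the radius 13:
|20·(−9) − 21·0 − m| / √841 = 13
|m − (−180)| = 13·29, so m = 197 or m = −557.

m = −557 or m = 197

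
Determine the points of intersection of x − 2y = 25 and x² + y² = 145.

(1, −12) and (9, −8)

Substitute y = (−25 + x)/2:
5x² − 50x + 45 = 0  ⟹  x² − 10x + 9 = 0
x = 9 or x = 1, giving (9, −8) and (1, −12).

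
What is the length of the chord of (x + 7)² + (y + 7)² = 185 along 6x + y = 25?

2√37

Express y = −6x + 25 and substitute into the circle:
37x² − 370x + 888 = 0  ⟹  x² − 10x + 24 = 0
x = 6 or x = 4, giving (6, −11) and (4, 1).
|(6, −11) − (4, 1)| = √((2)² + (−12)²) = 2√37.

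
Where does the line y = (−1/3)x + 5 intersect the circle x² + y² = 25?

(0, 5) and (3, 4)

Express y = (15 − x)/3 and substitute into the circle:
10x² − 30x = 0  ⟹  x² − 3x = 0
x = 3 or x = 0, giving (3, 4) and (0, 5).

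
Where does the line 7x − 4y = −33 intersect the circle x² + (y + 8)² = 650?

(−19, −25) and (5, 17)

Substitute y = (33 + 7x)/4:
65x² + 910x − 6175 = 0  ⟹  x² + 14x − 95 = 0
x = 5 or x = −19, giving (5, 17) and (−19, −25).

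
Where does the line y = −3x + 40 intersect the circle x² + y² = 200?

(10, 10) and (14, −2)

Substitute y = −3x + 40:
10x² − 240x + 1400 = 0  ⟹  x² − 24x + 140 = 0
x = 14 or x = 10, giving (14, −2) and (10, 10).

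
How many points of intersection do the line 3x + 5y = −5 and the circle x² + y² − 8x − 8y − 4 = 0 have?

Substituting the line into the circle gives 34x² − 50x + 125 = 0.
Δ = 2500 − 17000 = −14500.
No real roots: the line does not meet the circle.

0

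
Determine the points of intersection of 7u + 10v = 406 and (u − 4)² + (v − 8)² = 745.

(8, 35) and (28, 21)

Express v = (406 − 7u)/10 and substitute into the circle:
149u² − 5364u + 33376 = 0  ⟹  u² − 36u + 224 = 0
u = 28 or u = 8, giving (28, 21) and (8, 35).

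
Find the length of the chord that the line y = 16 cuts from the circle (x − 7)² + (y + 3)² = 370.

The distance from (7, −3) to the line is 19, and r² = 370.
Half the chord is √(r² − d²) = √(9), so the full chord is 6.

6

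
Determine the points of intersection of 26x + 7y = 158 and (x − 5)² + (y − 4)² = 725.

Substitute y = (158 − 26x)/7:
725x² − 7250x − 17400 = 0  ⟹  x² − 10x − 24 = 0
x = 12 or x = −2, giving (12, −22) and (−2, 30).

(−2, 30) and (12, −22)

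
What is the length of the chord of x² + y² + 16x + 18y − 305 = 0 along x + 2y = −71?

6√5

Express y = (−71 − x)/2 and substitute into the circle:
5x² + 170x + 1265 = 0  ⟹  x² + 34x + 253 = 0
x = −11 or x = −23, giving (−11, −30) and (−23, −24).
Chord length = distance between (−11, −30) and (−23, −24) = √180 = 6√5.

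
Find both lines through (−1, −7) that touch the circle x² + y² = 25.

A line y − (−7) = m(x − (−1)) is tangent when its distance from (0, 0) is 5:
[m·(1) − (7)]² = 25(m² + 1)
12m² + 7m − 12 = 0, so m = 3/4 or m = −4/3.
Through (−1, −7) these give 3x − 4y = 25 and 4x + 3y = −25.

3x − 4y = 25 and 4x + 3y = −25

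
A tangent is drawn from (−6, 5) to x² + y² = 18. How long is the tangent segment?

The centre is (0, 0) and r = 3√2. The square of the distance from P to the centre is 36 + 25 = 61.
Power of the point: PT² = |PO|² − r² = 43, so PT = √43.

√43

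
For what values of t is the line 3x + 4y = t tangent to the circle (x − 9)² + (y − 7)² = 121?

The line touches the circle iff its distance from (9, 7) is 11:
|3·9 + 4·7 − t| / √25 = 11
|t − (55)| = 11·5, so t = 110 or t = 0.

t = 0 or t = 110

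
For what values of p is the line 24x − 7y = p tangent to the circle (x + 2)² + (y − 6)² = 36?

For a tangent, require d(centre, line) = r = 6.
|24·(−2) − 7·6 − p| / √625 = 6
|p − (−90)| = 6·25, so p = 60 or p = −240.

p = −240 or p = 60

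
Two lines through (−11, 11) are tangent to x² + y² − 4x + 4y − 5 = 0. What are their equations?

3x + 2y = −11 and 2x + 3y = 11

Let a tangent through (−11, 11) have slope m. Its distance from (2, −2) must equal √13:
(13m − (−13))² = 13(m² + 1)
6m² + 13m + 6 = 0, so m = −3/2 or m = −2/3.
Through (−11, 11) these give 3x + 2y = −11 and 2x + 3y = 11.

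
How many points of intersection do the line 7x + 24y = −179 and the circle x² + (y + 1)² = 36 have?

0

d² = (7·0 + 24·(−1) − (−179))²/625 = 961/25; r² = 36.
Since d² > r², the line lies outside the circle.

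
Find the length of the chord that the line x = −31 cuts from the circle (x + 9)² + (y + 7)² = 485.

The line gives x = −31. Substituting into the circle:
y² + 14y + 48 = 0
y = −6 or y = −8, giving (−31, −6) and (−31, −8).
Chord length = distance between (−31, −6) and (−31, −8) = √4 = 2.

2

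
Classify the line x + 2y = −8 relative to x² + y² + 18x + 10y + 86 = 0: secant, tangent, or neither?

neither

Centre (−9, −5), r² = 20. Distance² from centre to line = (−11)²/5 = 121/5.
Since d² > r², the line lies outside the circle.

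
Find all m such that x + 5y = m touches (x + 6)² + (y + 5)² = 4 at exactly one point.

m = −31 ± 2√26

For a tangent, require d(centre, line) = r = 2.
|1·(−6) + 5·(−5) − m| / √26 = 2
|m − (−31)| = 2√26.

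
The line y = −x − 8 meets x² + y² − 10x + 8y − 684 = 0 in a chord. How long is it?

37√2

The distance from (5, −4) to the line is 9/√2, and r² = 725.
Chord = 2√(r² − d²) = 2·√(1369/2) = 37√2.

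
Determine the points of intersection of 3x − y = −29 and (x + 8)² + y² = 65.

Substitute y = 3x + 29:
10x² + 190x + 840 = 0  ⟹  x² + 19x + 84 = 0
x = −7 or x = −12, giving (−7, 8) and (−12, −7).

(−12, −7) and (−7, 8)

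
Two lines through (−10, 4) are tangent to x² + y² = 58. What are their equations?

A line y − (4) = m(x − (−10)) is tangent when its distance from (0, 0) is √58:
(10m − (−4))² = 58(m² + 1)
21m² + 40m − 21 = 0, so m = 3/7 or m = −7/3.
Through (−10, 4) these give 3x − 7y = −58 and 7x + 3y = −58.

3x − 7y = −58 and 7x + 3y = −58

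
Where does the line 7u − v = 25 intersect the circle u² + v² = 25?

Express v = 7u − 25 and substitute into the circle:
50u² − 350u + 600 = 0  ⟹  u² − 7u + 12 = 0
u = 4 or u = 3, giving (4, 3) and (3, −4).

(3, −4) and (4, 3)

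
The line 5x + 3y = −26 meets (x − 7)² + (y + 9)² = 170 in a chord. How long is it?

The distance from (7, −9) to the line is 34/√34, and r² = 170.
Chord = 2√(r² − d²) = 2·√(136) = 4√34.

4√34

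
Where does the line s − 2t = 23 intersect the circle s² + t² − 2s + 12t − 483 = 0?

(−17, −20) and (23, 0)

Substitute t = (−23 + s)/2:
5s² − 30s − 1955 = 0  ⟹  s² − 6s − 391 = 0
s = 23 or s = −17, giving (23, 0) and (−17, −20).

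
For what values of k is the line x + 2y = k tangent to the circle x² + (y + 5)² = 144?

For a tangent, require d(centre, line) = r = 12.
|1·0 + 2·(−5) − k| / √5 = 12
|k − (−10)| = 12√5.

k = −10 ± 12√5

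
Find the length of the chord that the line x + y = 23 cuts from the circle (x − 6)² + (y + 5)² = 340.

14√2

Centre (6, −5), r² = 340. Perpendicular distance d from centre to line = |−22| / √2 = 22/√2.
Chord = 2√(r² − d²) = 2·√(98) = 14√2.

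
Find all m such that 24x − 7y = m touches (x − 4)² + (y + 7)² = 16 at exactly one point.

For a tangent, require d(centre, line) = r = 4.
|24·4 − 7·(−7) − m| / √625 = 4
|m − (145)| = 4·25, so m = 245 or m = 45.

m = 45 or m = 245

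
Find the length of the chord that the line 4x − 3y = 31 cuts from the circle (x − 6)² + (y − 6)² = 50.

Centre (6, 6), r² = 50. Perpendicular distance d from centre to line = |−25| / √25 = 25/√25.
Half the chord is √(r² − d²) = √(25), so the full chord is 10.

10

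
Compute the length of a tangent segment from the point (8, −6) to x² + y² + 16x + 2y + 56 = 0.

4√17

The centre is (−8, −1) and r = 3. The square of the distance from P to the centre is 256 + 25 = 281.
The tangent meets the radius at right angles, so tangent² = |PO|² − r² = 281 − 9 = 272.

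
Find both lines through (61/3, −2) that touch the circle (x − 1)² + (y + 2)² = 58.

Let a tangent through (61/3, −2) have slope m. Its distance from (1, −2) must equal √58:
(−58/3m − (0))² = 58(m² + 1)
49m² − 9 = 0, so m = −3/7 or m = 3/7.
With m = −3/7: 3x + 7y = 47. With m = 3/7: 3x − 7y = 75.

3x + 7y = 47 and 3x − 7y = 75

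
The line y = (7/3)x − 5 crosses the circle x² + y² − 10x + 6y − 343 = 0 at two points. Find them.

Express y = (−15 + 7x)/3 and substitute into the circle:
58x² − 174x − 3132 = 0  ⟹  x² − 3x − 54 = 0
x = 9 or x = −6, giving (9, 16) and (−6, −19).

(−6, −19) and (9, 16)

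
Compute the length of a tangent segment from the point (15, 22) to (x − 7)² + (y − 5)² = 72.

With centre O = (7, 5), |OP|² = 353 and r² = 72.
Power of the point: PT² = |PO|² − r² = 281, so PT = √281.

√281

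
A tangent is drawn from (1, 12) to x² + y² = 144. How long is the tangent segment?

1

With centre O = (0, 0), |OP|² = 145 and r² = 144.
By the tangent–radius right angle, tangent length = √(|PO|² − r²) = √1 = 1.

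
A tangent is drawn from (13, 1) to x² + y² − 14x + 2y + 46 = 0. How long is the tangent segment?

6

The centre is (7, −1) and r = 2. The square of the distance from P to the centre is 36 + 4 = 40.
Power of the point: PT² = |PO|² − r² = 36, so PT = 6.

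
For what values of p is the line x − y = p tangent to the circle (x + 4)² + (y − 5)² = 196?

p = −9 ± 14√2

The line touches the circle iff its distance from (−4, 5) is 14:
|1·(−4) − 1·5 − p| / √2 = 14
|p − (−9)| = 14√2.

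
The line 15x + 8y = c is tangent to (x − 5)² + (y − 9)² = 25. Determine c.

Tangency holds when the distance from the centre (5, 9) to the line equals the radius 5:
|15·5 + 8·9 − c| / √289 = 5
|c − (147)| = 5·17, so c = 232 or c = 62.

c = 62 or c = 232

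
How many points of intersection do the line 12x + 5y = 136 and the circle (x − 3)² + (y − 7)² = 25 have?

Substituting the line into the circle gives 169x² − 2574x + 9801 = 0.
Discriminant = (−2574)² − 4·169·(9801) = 0.
A repeated root: the line is tangent.

1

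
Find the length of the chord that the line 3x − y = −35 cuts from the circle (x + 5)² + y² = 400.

12√10

The distance from (−5, 0) to the line is 20/√10, and r² = 400.
Chord = 2√(r² − d²) = 2·√(360) = 12√10.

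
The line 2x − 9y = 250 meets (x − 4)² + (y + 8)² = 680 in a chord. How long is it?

4√85

From the line, y = (−250 + 2x)/9. Substituting:
85x² − 1360x − 22100 = 0  ⟹  x² − 16x − 260 = 0
x = 26 or x = −10, giving (26, −22) and (−10, −30).
|(26, −22) − (−10, −30)| = √((36)² + (8)²) = 4√85.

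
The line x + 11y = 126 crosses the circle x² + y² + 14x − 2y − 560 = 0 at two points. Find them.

(−28, 14) and (16, 10)

Substitute y = (126 − x)/11:
122x² + 1464x − 54656 = 0  ⟹  x² + 12x − 448 = 0
x = 16 or x = −28, giving (16, 10) and (−28, 14).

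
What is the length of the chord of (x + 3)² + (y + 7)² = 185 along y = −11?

Centre (−3, −7), r² = 185. Perpendicular distance d from centre to line = |4| / √1 = 4.
Half the chord is √(r² − d²) = √(169), so the full chord is 26.

26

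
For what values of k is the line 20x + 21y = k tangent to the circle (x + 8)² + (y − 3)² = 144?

k = −445 or k = 251

Tangency holds when the distance from the centre (−8, 3) to the line equals the radius 12:
|20·(−8) + 21·3 − k| / √841 = 12
|k − (−97)| = 12·29, so k = 251 or k = −445.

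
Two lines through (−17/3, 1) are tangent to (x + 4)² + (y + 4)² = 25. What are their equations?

Let a tangent through (−17/3, 1) have slope m. Its distance from (−4, −4) must equal 5:
(5/3m − (−5))² = 25(m² + 1)
4m² − 3m = 0, so m = 0 or m = 3/4.
Through (−17/3, 1) these give y = 1 and 3x − 4y = −21.

y = 1 and 3x − 4y = −21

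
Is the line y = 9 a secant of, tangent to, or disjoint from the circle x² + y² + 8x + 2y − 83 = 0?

Centre (−4, −1), r² = 100. Distance² from centre to line = (−10)² = 100.
Since d² = r², the line is tangent.

tangent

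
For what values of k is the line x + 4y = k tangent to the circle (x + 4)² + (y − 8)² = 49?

The line touches the circle iff its distance from (−4, 8) is 7:
|1·(−4) + 4·8 − k| / √17 = 7
|k − (28)| = 7√17.

k = 28 ± 7√17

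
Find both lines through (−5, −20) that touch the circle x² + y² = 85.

9x + 2y = −85 and 7x − 6y = 85

Let a tangent through (−5, −20) have slope m. Its distance from (0, 0) must equal √85:
(5m − (20))² = 85(m² + 1)
12m² + 40m − 63 = 0, so m = −9/2 or m = 7/6.
With m = −9/2: 9x + 2y = −85. With m = 7/6: 7x − 6y = 85.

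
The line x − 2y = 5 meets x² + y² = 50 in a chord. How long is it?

Express y = (−5 + x)/2 and substitute into the circle:
5x² − 10x − 175 = 0  ⟹  x² − 2x − 35 = 0
x = 7 or x = −5, giving (7, 1) and (−5, −5).
Chord length = distance between (7, 1) and (−5, −5) = √180 = 6√5.

6√5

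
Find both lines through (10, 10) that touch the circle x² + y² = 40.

x − 3y = −20 and 3x − y = 20

A line y − (10) = m(x − (10)) is tangent when its distance from (0, 0) is 2√10:
(−10m − (−10))² = 40(m² + 1)
3m² − 10m + 3 = 0, so m = 1/3 or m = 3.
With m = 1/3: x − 3y = −20. With m = 3: 3x − y = 20.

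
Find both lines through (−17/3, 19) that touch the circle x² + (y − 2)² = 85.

9x − 2y = −89 and 6x + 7y = 99

Let a tangent through (−17/3, 19) have slope m. Its distance from (0, 2) must equal √85:
[m·(17/3) − (−17)]² = 85(m² + 1)
14m² − 51m − 54 = 0, so m = 9/2 or m = −6/7.
With m = 9/2: 9x − 2y = −89. With m = −6/7: 6x + 7y = 99.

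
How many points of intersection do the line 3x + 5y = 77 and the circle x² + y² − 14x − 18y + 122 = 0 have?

Centre (7, 9), r² = 8. Distance² from centre to line = (−11)²/34 = 121/34.
Since d² < r², the line cuts the circle twice.

2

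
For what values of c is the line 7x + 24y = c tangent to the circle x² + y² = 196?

For a tangent, require d(centre, line) = r = 14.
|7·0 + 24·0 − c| / √625 = 14
|c| = 14·25, so c = 350 or c = −350.

c = −350 or c = 350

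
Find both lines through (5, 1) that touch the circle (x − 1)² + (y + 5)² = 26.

x − 5y = 0 and 5x + y = 26

A line y − (1) = m(x − (5)) is tangent when its distance from (1, −5) is √26:
(−4m − (−6))² = 26(m² + 1)
5m² + 24m − 5 = 0, so m = 1/5 or m = −5.
Through (5, 1) these give x − 5y = 0 and 5x + y = 26.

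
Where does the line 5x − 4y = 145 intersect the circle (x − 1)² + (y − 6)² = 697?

Express y = (−145 + 5x)/4 and substitute into the circle:
41x² − 1722x + 17425 = 0  ⟹  x² − 42x + 425 = 0
x = 25 or x = 17, giving (25, −5) and (17, −15).

(17, −15) and (25, −5)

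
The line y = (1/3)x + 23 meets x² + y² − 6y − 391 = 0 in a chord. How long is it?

4√10

Centre (0, 3), r² = 400. Perpendicular distance d from centre to line = |60| / √10 = 60/√10.
Half the chord is √(r² − d²) = √(40), so the full chord is 4√10.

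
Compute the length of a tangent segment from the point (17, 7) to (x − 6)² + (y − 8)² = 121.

1

The centre is (6, 8) and r = 11. The square of the distance from P to the centre is 121 + 1 = 122.
Power of the point: PT² = |PO|² − r² = 1, so PT = 1.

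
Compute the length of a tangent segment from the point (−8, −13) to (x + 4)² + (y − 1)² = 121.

√91

The centre is (−4, 1) and r = 11. The square of the distance from P to the centre is 16 + 196 = 212.
Power of the point: PT² = |PO|² − r² = 91, so PT = √91.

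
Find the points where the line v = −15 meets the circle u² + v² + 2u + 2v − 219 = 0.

(−6, −15) and (4, −15)

From the line, v = −15. Substituting:
u² + 2u − 24 = 0
u = 4 or u = −6, giving (4, −15) and (−6, −15).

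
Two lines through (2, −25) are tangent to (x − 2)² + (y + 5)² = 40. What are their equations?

Let a tangent through (2, −25) have slope m. Its distance from (2, −5) must equal 2√10:
(0m − (20))² = 40(m² + 1)
m² − 9 = 0, so m = 3 or m = −3.
Through (2, −25) these give 3x − y = 31 and 3x + y = −19.

3x − y = 31 and 3x + y = −19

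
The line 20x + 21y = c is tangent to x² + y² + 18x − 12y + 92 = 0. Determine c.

Tangency holds when the distance from the centre (−9, 6) to the line equals the radius 5:
|20·(−9) + 21·6 − c| / √841 = 5
|c − (−54)| = 5·29, so c = 91 or c = −199.

c = −199 or c = 91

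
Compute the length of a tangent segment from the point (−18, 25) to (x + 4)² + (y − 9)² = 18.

√434

The centre is (−4, 9) and r = 3√2. The square of the distance from P to the centre is 196 + 256 = 452.
The tangent meets the radius at right angles, so tangent² = |PO|² − r² = 452 − 18 = 434.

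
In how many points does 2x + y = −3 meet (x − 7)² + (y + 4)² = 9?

0

Substituting the line into the circle gives 5x² − 18x + 41 = 0.
Δ = 324 − 820 = −496.
No real roots: the line does not meet the circle.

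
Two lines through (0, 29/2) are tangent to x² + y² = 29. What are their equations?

5x − 2y = −29 and 5x + 2y = 29

A line y − (29/2) = m(x − (0)) is tangent when its distance from (0, 0) is √29:
(0m − (−29/2))² = 29(m² + 1)
4m² − 25 = 0, so m = 5/2 or m = −5/2.
With m = 5/2: 5x − 2y = −29. With m = −5/2: 5x + 2y = 29.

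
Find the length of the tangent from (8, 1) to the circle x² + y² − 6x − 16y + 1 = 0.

√2

The centre is (3, 8) and r = 6√2. The square of the distance from P to the centre is 25 + 49 = 74.
Power of the point: PT² = |PO|² − r² = 2, so PT = √2.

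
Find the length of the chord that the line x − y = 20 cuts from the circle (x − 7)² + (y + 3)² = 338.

24√2

Substitute y = x − 20:
2x² − 48x = 0  ⟹  x² − 24x = 0
x = 24 or x = 0, giving (24, 4) and (0, −20).
Chord length = distance between (24, 4) and (0, −20) = √1152 = 24√2.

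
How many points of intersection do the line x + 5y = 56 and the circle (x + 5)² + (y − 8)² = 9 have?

0

d² = (1·(−5) + 5·8 − (56))²/26 = 441/26; r² = 9.
Since d² > r², the line lies outside the circle.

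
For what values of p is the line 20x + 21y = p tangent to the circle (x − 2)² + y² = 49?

The line touches the circle iff its distance from (2, 0) is 7:
|20·2 + 21·0 − p| / √841 = 7
|p − (40)| = 7·29, so p = 243 or p = −163.

p = −163 or p = 243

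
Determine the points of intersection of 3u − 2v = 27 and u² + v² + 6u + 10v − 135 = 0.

Express v = (−27 + 3u)/2 and substitute into the circle:
13u² − 78u − 351 = 0  ⟹  u² − 6u − 27 = 0
u = 9 or u = −3, giving (9, 0) and (−3, −18).

(−3, −18) and (9, 0)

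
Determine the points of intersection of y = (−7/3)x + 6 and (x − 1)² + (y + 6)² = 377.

Express y = (18 − 7x)/3 and substitute into the circle:
58x² − 522x − 2088 = 0  ⟹  x² − 9x − 36 = 0
x = 12 or x = −3, giving (12, −22) and (−3, 13).

(−3, 13) and (12, −22)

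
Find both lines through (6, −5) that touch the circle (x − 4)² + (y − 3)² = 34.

Let a tangent through (6, −5) have slope m. Its distance from (4, 3) must equal √34:
[m·(−2) − (8)]² = 34(m² + 1)
15m² − 16m − 15 = 0, so m = 5/3 or m = −3/5.
With m = 5/3: 5x − 3y = 45. With m = −3/5: 3x + 5y = −7.

5x − 3y = 45 and 3x + 5y = −7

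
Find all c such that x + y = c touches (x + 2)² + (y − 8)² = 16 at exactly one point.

c = 6 ± 4√2

For a tangent, require d(centre, line) = r = 4.
|1·(−2) + 1·8 − c| / √2 = 4
|c − (6)| = 4√2.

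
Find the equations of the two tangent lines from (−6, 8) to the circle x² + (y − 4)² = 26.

A line y − (8) = m(x − (−6)) is tangent when its distance from (0, 4) is √26:
(6m − (−4))² = 26(m² + 1)
5m² + 24m − 5 = 0, so m = −5 or m = 1/5.
With m = −5: 5x + y = −22. With m = 1/5: x − 5y = −46.

5x + y = −22 and x − 5y = −46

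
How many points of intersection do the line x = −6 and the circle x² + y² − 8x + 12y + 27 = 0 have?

0

Centre (4, −6), r² = 25. Distance² from centre to line = (10)² = 100.
Since d² > r², the line lies outside the circle.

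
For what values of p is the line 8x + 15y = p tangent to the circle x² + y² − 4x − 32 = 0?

p = −86 or p = 118

For a tangent, require d(centre, line) = r = 6.
|8·2 + 15·0 − p| / √289 = 6
|p − (16)| = 6·17, so p = 118 or p = −86.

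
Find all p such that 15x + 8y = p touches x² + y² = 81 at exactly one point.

Tangency holds when the distance from the centre (0, 0) to the line equals the radius 9:
|15·0 + 8·0 − p| / √289 = 9
|p| = 9·17, so p = 153 or p = −153.

p = −153 or p = 153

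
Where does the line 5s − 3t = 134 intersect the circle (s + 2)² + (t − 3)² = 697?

(19, −13) and (22, −8)

Express t = (−134 + 5s)/3 and substitute into the circle:
34s² − 1394s + 14212 = 0  ⟹  s² − 41s + 418 = 0
s = 22 or s = 19, giving (22, −8) and (19, −13).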